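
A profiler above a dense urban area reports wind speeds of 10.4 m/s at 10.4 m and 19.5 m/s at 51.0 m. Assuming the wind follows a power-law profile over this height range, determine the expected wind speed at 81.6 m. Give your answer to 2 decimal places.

First find α: α = ln(V₂/V₁)/ln(z₂/z₁) = ln(19.5/10.4)/ln(51.0/10.4) = 0.62861/1.59002 = 0.3953
Extrapolate from 51.0 m to 81.6 m: V₃ = 19.5 × (81.6/51.0)^0.3953 = 19.5 × 1.2042 = 23.4819 m/s

23.48 m/s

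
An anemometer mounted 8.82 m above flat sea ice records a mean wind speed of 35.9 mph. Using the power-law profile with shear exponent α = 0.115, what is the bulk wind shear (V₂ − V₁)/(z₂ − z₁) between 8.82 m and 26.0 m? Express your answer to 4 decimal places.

Power law: V₂ = V₁ · (z₂/z₁)^α = 35.9 × (2.9478)^0.115 = 40.6525 mph
ΔV/Δz = (40.6525 − 35.9)/(26.0 − 8.82) = 4.7525/17.1800 = 0.27663 mph/m

0.2766 mph/m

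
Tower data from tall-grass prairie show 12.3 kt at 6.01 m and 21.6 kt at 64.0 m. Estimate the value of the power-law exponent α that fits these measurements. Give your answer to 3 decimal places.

Power law: V₂/V₁ = (z₂/z₁)^α ⇒ α = ln(V₂/V₁) / ln(z₂/z₁)
α = ln(21.6/12.3) / ln(64.0/6.01) = ln(1.7561) / ln(10.6489)
  = 0.56309 / 2.36546 = 0.23805

α ≈ 0.238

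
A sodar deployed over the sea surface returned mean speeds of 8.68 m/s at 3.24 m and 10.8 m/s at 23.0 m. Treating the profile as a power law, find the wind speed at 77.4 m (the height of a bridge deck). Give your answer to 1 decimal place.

First find α: α = ln(V₂/V₁)/ln(z₂/z₁) = ln(10.8/8.68)/ln(23.0/3.24) = 0.21852/1.95992 = 0.1115
Extrapolate from 23.0 m to 77.4 m: V₃ = 10.8 × (77.4/23.0)^0.1115 = 10.8 × 1.1449 = 12.3647 m/s

12.4 m/s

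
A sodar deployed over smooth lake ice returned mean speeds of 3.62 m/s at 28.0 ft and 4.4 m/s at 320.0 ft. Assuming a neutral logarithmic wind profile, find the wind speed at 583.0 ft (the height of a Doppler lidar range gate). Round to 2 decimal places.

Log law: V ∝ ln(z/z₀). From the pair, with r = V₁/V₂ = 0.82273,
ln z₀ = (ln z₁ − r·ln z₂)/(1 − r) = (3.3322 − 0.82273×5.7683)/0.17727 = -7.9739 → z₀ = 0.0003443 ft
V₃ = V₁ · ln(z₃/z₀)/ln(z₁/z₀) = 3.62 × 14.3421/11.3061 = 4.5921 m/s

4.59 m/s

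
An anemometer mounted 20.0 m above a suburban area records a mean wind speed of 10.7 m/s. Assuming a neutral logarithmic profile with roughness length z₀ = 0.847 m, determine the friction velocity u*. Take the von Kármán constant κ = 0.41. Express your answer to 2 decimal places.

Log law: V(z) = (u*/κ) · ln(z/z₀) ⇒ u* = κ · V / ln(z/z₀)
u* = 0.41 × 10.7 / ln(20.0/0.847) = 0.41 × 10.7 / 3.1618
   = 4.3870 / 3.1618 = 1.3875 m/s

u* ≈ 1.39 m/s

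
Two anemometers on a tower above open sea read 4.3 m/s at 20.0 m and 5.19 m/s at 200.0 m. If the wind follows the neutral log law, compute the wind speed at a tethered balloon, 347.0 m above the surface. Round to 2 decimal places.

5.40 m/s

Log law: V ∝ ln(z/z₀). From the pair, with r = V₁/V₂ = 0.82852,
ln z₀ = (ln z₁ − r·ln z₂)/(1 − r) = (2.9957 − 0.82852×5.2983)/0.17148 = -8.1291 → z₀ = 0.0002948 m
V₃ = V₁ · ln(z₃/z₀)/ln(z₁/z₀) = 4.3 × 13.9784/11.1248 = 5.4030 m/s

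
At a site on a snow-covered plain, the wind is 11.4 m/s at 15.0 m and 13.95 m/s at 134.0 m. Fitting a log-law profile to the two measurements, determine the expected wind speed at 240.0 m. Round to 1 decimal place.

Log law: V ∝ ln(z/z₀). From the pair, with r = V₁/V₂ = 0.81720,
ln z₀ = (ln z₁ − r·ln z₂)/(1 − r) = (2.7081 − 0.81720×4.8978)/0.18280 = -7.0816 → z₀ = 0.0008404 m
V₃ = V₁ · ln(z₃/z₀)/ln(z₁/z₀) = 11.4 × 12.5622/9.7896 = 14.6287 m/s

14.6 m/s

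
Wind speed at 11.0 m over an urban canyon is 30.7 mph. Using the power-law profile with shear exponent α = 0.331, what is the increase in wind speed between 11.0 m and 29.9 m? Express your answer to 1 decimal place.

Power law: V₂ = V₁ · (z₂/z₁)^α = 30.7 × (2.7182)^0.331 = 42.7449 mph
ΔV = 42.7449 − 30.7 = 12.0449 mph

12.0 mph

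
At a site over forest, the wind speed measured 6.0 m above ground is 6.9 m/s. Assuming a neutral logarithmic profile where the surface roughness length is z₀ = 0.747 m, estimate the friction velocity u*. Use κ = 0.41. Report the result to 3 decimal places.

Log law: V(z) = (u*/κ) · ln(z/z₀) ⇒ u* = κ · V / ln(z/z₀)
u* = 0.41 × 6.9 / ln(6.0/0.747) = 0.41 × 6.9 / 2.0834
   = 2.8290 / 2.0834 = 1.3578 m/s

u* ≈ 1.358 m/s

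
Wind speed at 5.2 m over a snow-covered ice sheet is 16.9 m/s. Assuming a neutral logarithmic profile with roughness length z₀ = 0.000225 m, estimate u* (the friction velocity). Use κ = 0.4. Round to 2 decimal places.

Log law: V(z) = (u*/κ) · ln(z/z₀) ⇒ u* = κ · V / ln(z/z₀)
u* = 0.4 × 16.9 / ln(5.2/0.000225) = 0.4 × 16.9 / 10.0481
   = 6.7600 / 10.0481 = 0.6728 m/s

u* ≈ 0.67 m/s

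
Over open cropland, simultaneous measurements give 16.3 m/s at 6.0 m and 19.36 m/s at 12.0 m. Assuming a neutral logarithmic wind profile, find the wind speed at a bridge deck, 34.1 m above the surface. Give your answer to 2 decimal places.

23.97 m/s

Log law: V ∝ ln(z/z₀). From the pair, with r = V₁/V₂ = 0.84194,
ln z₀ = (ln z₁ − r·ln z₂)/(1 − r) = (1.7918 − 0.84194×2.4849)/0.15806 = -1.9005 → z₀ = 0.1495 m
V₃ = V₁ · ln(z₃/z₀)/ln(z₁/z₀) = 16.3 × 5.4298/3.6923 = 23.9706 m/s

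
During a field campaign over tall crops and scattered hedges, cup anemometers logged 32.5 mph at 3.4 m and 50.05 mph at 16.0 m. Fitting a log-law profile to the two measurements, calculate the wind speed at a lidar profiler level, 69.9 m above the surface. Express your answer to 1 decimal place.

66.8 mph

Log law: V ∝ ln(z/z₀). From the pair, with r = V₁/V₂ = 0.64935,
ln z₀ = (ln z₁ − r·ln z₂)/(1 − r) = (1.2238 − 0.64935×2.7726)/0.35065 = -1.6444 → z₀ = 0.1931 m
V₃ = V₁ · ln(z₃/z₀)/ln(z₁/z₀) = 32.5 × 5.8915/2.8682 = 66.7577 mph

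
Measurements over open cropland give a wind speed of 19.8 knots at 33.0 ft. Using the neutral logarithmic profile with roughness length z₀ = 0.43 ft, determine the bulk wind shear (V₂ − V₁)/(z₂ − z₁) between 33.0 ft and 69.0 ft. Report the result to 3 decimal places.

0.093 knots/ft

Log law: V₂ = V₁ · ln(z₂/z₀)/ln(z₁/z₀) = 19.8 × 5.0781/4.3405 = 23.1647 knots
ΔV/Δz = (23.1647 − 19.8)/(69.0 − 33.0) = 3.3647/36.0000 = 0.09346 knots/ft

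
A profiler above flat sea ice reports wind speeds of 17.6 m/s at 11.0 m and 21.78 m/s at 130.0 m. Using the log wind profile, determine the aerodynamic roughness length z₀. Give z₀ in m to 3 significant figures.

z₀ ≈ 0.000335 m

Log law: V(z) ∝ ln(z/z₀). With r = V₁/V₂ = 17.6/21.78 = 0.80808,
r · ln(z₂/z₀) = ln(z₁/z₀) ⇒ ln z₀ = (ln z₁ − r·ln z₂)/(1 − r)
ln z₀ = (2.39790 − 0.80808×4.86753) / 0.19192 = -8.0006
z₀ = exp(-8.0006) = 0.0003353 m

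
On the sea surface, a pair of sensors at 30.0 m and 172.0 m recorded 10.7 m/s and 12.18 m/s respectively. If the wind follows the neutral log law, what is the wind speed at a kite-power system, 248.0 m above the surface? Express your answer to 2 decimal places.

12.49 m/s

Log law: V ∝ ln(z/z₀). From the pair, with r = V₁/V₂ = 0.87849,
ln z₀ = (ln z₁ − r·ln z₂)/(1 − r) = (3.4012 − 0.87849×5.1475)/0.12151 = -9.2241 → z₀ = 0.00009864 m
V₃ = V₁ · ln(z₃/z₀)/ln(z₁/z₀) = 10.7 × 14.7375/12.6253 = 12.4901 m/s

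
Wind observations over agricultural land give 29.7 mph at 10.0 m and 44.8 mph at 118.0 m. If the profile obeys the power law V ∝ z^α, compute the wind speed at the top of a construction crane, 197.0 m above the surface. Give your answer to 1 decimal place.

48.8 mph

First find α: α = ln(V₂/V₁)/ln(z₂/z₁) = ln(44.8/29.7)/ln(118.0/10.0) = 0.41106/2.46810 = 0.1665
Extrapolate from 118.0 m to 197.0 m: V₃ = 44.8 × (197.0/118.0)^0.1665 = 44.8 × 1.0891 = 48.7921 mph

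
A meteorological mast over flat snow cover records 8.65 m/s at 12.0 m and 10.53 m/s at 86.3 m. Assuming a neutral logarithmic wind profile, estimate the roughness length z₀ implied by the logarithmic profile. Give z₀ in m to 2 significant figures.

Log law: V(z) ∝ ln(z/z₀). With r = V₁/V₂ = 8.65/10.53 = 0.82146,
r · ln(z₂/z₀) = ln(z₁/z₀) ⇒ ln z₀ = (ln z₁ − r·ln z₂)/(1 − r)
ln z₀ = (2.48491 − 0.82146×4.45783) / 0.17854 = -6.5926
z₀ = exp(-6.5926) = 0.001370 m

z₀ ≈ 0.0014 m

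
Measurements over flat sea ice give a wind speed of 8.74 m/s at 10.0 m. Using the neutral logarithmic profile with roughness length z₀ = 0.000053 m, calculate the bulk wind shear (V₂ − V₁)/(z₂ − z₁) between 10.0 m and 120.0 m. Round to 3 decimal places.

Log law: V₂ = V₁ · ln(z₂/z₀)/ln(z₁/z₀) = 8.74 × 14.6327/12.1478 = 10.5278 m/s
ΔV/Δz = (10.5278 − 8.74)/(120.0 − 10.0) = 1.7878/110.0000 = 0.01625 m/s/m

0.016 m/s/m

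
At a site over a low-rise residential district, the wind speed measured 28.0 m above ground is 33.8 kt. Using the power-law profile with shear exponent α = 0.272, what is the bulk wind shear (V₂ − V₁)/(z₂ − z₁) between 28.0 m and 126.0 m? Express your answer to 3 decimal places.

Power law: V₂ = V₁ · (z₂/z₁)^α = 33.8 × (4.5000)^0.272 = 50.8851 kt
ΔV/Δz = (50.8851 − 33.8)/(126.0 − 28.0) = 17.0851/98.0000 = 0.17434 kt/m

0.174 kt/m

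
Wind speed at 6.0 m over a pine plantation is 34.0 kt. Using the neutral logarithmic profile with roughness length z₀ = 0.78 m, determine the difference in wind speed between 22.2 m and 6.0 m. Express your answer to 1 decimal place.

Log law: V₂ = V₁ · ln(z₂/z₀)/ln(z₁/z₀) = 34.0 × 3.3486/2.0402 = 55.8032 kt
ΔV = 55.8032 − 34.0 = 21.8032 kt

21.8 kt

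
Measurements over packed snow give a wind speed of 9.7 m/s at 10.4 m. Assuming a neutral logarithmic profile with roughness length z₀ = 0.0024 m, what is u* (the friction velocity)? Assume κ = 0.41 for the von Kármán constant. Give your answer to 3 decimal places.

Log law: V(z) = (u*/κ) · ln(z/z₀) ⇒ u* = κ · V / ln(z/z₀)
u* = 0.41 × 9.7 / ln(10.4/0.0024) = 0.41 × 9.7 / 8.3741
   = 3.9770 / 8.3741 = 0.4749 m/s

u* ≈ 0.475 m/s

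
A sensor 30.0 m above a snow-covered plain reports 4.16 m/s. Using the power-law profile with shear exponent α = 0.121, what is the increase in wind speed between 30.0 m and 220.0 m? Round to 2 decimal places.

1.13 m/s

Power law: V₂ = V₁ · (z₂/z₁)^α = 4.16 × (7.3333)^0.121 = 5.2941 m/s
ΔV = 5.2941 − 4.16 = 1.1341 m/s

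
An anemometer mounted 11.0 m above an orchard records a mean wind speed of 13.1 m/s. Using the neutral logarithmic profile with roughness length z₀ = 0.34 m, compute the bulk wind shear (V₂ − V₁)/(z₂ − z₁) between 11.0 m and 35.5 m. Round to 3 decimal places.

Log law: V₂ = V₁ · ln(z₂/z₀)/ln(z₁/z₀) = 13.1 × 4.6483/3.4767 = 17.5147 m/s
ΔV/Δz = (17.5147 − 13.1)/(35.5 − 11.0) = 4.4147/24.5000 = 0.18019 m/s/m

0.180 m/s/m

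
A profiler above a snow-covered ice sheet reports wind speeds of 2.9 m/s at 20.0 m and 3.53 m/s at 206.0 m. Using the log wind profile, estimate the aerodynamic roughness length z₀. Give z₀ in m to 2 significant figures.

z₀ ≈ 0.00044 m

Log law: V(z) ∝ ln(z/z₀). With r = V₁/V₂ = 2.9/3.53 = 0.82153,
r · ln(z₂/z₀) = ln(z₁/z₀) ⇒ ln z₀ = (ln z₁ − r·ln z₂)/(1 − r)
ln z₀ = (2.99573 − 0.82153×5.32788) / 0.17847 = -7.7395
z₀ = exp(-7.7395) = 0.0004353 m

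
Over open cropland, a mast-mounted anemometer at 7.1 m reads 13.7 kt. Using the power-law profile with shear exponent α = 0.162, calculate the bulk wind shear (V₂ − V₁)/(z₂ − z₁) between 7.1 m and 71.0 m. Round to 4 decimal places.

0.0969 kt/m

Power law: V₂ = V₁ · (z₂/z₁)^α = 13.7 × (10.0000)^0.162 = 19.8939 kt
ΔV/Δz = (19.8939 − 13.7)/(71.0 − 7.1) = 6.1939/63.9000 = 0.09693 kt/m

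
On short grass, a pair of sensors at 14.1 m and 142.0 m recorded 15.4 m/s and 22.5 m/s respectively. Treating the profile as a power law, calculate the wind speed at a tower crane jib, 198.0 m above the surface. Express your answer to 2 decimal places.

First find α: α = ln(V₂/V₁)/ln(z₂/z₁) = ln(22.5/15.4)/ln(142.0/14.1) = 0.37915/2.30965 = 0.1642
Extrapolate from 142.0 m to 198.0 m: V₃ = 22.5 × (198.0/142.0)^0.1642 = 22.5 × 1.0561 = 23.7620 m/s

23.76 m/s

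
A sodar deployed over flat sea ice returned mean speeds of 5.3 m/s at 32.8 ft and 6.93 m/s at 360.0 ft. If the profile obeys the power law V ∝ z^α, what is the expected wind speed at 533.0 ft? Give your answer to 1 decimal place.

7.2 m/s

First find α: α = ln(V₂/V₁)/ln(z₂/z₁) = ln(6.93/5.3)/ln(360.0/32.8) = 0.26815/2.39568 = 0.1119
Extrapolate from 360.0 ft to 533.0 ft: V₃ = 6.93 × (533.0/360.0)^0.1119 = 6.93 × 1.0449 = 7.2412 m/s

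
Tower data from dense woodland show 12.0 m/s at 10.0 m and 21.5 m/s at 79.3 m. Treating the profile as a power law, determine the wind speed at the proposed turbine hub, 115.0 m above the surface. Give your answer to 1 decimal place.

First find α: α = ln(V₂/V₁)/ln(z₂/z₁) = ln(21.5/12.0)/ln(79.3/10.0) = 0.58315/2.07065 = 0.2816
Extrapolate from 79.3 m to 115.0 m: V₃ = 21.5 × (115.0/79.3)^0.2816 = 21.5 × 1.1104 = 23.8726 m/s

23.9 m/s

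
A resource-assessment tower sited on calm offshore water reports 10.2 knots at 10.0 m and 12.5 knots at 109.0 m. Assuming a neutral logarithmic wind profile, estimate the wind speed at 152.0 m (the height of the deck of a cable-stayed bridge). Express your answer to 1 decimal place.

12.8 knots

Log law: V ∝ ln(z/z₀). From the pair, with r = V₁/V₂ = 0.81600,
ln z₀ = (ln z₁ − r·ln z₂)/(1 − r) = (2.3026 − 0.81600×4.6913)/0.18400 = -8.2911 → z₀ = 0.0002507 m
V₃ = V₁ · ln(z₃/z₀)/ln(z₁/z₀) = 10.2 × 13.3149/10.5936 = 12.8202 knots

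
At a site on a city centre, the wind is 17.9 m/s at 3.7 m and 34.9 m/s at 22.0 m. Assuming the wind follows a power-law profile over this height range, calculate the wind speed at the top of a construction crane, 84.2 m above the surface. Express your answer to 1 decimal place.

57.7 m/s

First find α: α = ln(V₂/V₁)/ln(z₂/z₁) = ln(34.9/17.9)/ln(22.0/3.7) = 0.66769/1.78271 = 0.3745
Extrapolate from 22.0 m to 84.2 m: V₃ = 34.9 × (84.2/22.0)^0.3745 = 34.9 × 1.6531 = 57.6949 m/s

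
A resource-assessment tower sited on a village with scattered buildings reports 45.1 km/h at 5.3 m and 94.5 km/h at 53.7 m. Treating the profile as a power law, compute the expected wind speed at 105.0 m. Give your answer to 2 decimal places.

First find α: α = ln(V₂/V₁)/ln(z₂/z₁) = ln(94.5/45.1)/ln(53.7/5.3) = 0.73972/2.31571 = 0.3194
Extrapolate from 53.7 m to 105.0 m: V₃ = 94.5 × (105.0/53.7)^0.3194 = 94.5 × 1.2389 = 117.0728 km/h

117.07 km/h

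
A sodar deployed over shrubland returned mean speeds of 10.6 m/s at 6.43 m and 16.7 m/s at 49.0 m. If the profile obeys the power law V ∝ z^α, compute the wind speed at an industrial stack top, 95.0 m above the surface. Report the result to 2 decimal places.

First find α: α = ln(V₂/V₁)/ln(z₂/z₁) = ln(16.7/10.6)/ln(49.0/6.43) = 0.45455/2.03085 = 0.2238
Extrapolate from 49.0 m to 95.0 m: V₃ = 16.7 × (95.0/49.0)^0.2238 = 16.7 × 1.1597 = 19.3674 m/s

19.37 m/s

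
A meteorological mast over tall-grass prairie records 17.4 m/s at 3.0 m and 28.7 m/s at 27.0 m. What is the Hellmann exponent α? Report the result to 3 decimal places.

α ≈ 0.228

Power law: V₂/V₁ = (z₂/z₁)^α ⇒ α = ln(V₂/V₁) / ln(z₂/z₁)
α = ln(28.7/17.4) / ln(27.0/3.0) = ln(1.6494) / ln(9.0000)
  = 0.50043 / 2.19722 = 0.22775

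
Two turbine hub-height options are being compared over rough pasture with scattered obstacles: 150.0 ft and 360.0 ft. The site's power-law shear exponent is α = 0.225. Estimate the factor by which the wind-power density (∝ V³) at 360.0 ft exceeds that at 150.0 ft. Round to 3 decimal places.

1.806

Speed ratio: V_B/V_A = (z_B/z_A)^α = (360.0/150.0)^0.225 = (2.4000)^0.225 = 1.21772
Power-density ratio: P_B/P_A = (V_B/V_A)³ = (1.21772)³ = 1.80569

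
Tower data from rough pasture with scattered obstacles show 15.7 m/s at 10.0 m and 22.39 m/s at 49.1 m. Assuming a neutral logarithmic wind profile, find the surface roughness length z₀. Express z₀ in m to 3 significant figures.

Log law: V(z) ∝ ln(z/z₀). With r = V₁/V₂ = 15.7/22.39 = 0.70121,
r · ln(z₂/z₀) = ln(z₁/z₀) ⇒ ln z₀ = (ln z₁ − r·ln z₂)/(1 − r)
ln z₀ = (2.30259 − 0.70121×3.89386) / 0.29879 = -1.4318
z₀ = exp(-1.4318) = 0.2389 m

z₀ ≈ 0.239 m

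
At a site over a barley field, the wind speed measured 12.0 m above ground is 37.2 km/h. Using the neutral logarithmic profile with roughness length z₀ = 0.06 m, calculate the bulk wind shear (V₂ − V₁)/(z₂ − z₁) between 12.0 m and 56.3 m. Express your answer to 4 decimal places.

Log law: V₂ = V₁ · ln(z₂/z₀)/ln(z₁/z₀) = 37.2 × 6.8441/5.2983 = 48.0531 km/h
ΔV/Δz = (48.0531 − 37.2)/(56.3 − 12.0) = 10.8531/44.3000 = 0.24499 km/h/m

0.2450 km/h/m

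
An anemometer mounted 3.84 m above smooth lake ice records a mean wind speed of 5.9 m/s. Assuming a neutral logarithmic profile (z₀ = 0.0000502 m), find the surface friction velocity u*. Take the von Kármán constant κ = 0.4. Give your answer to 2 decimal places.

u* ≈ 0.21 m/s

Log law: V(z) = (u*/κ) · ln(z/z₀) ⇒ u* = κ · V / ln(z/z₀)
u* = 0.4 × 5.9 / ln(3.84/0.0000502) = 0.4 × 5.9 / 11.2450
   = 2.3600 / 11.2450 = 0.2099 m/s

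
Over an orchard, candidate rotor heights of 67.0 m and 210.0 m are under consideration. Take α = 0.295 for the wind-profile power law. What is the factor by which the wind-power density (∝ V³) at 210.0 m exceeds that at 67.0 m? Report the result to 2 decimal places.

Speed ratio: V_B/V_A = (z_B/z_A)^α = (210.0/67.0)^0.295 = (3.1343)^0.295 = 1.40076
Power-density ratio: P_B/P_A = (V_B/V_A)³ = (1.40076)³ = 2.74845

2.75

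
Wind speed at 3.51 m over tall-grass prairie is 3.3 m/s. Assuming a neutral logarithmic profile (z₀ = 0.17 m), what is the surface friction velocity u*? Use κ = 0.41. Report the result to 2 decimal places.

u* ≈ 0.45 m/s

Log law: V(z) = (u*/κ) · ln(z/z₀) ⇒ u* = κ · V / ln(z/z₀)
u* = 0.41 × 3.3 / ln(3.51/0.17) = 0.41 × 3.3 / 3.0276
   = 1.3530 / 3.0276 = 0.4469 m/s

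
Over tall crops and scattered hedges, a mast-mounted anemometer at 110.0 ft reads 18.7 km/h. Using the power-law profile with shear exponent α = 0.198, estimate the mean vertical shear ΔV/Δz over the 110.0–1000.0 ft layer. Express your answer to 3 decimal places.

0.012 km/h/ft

Power law: V₂ = V₁ · (z₂/z₁)^α = 18.7 × (9.0909)^0.198 = 28.9498 km/h
ΔV/Δz = (28.9498 − 18.7)/(1000.0 − 110.0) = 10.2498/890.0000 = 0.01152 km/h/ft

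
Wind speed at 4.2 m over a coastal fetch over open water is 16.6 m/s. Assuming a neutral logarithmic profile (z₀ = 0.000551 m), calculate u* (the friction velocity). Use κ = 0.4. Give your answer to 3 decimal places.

Log law: V(z) = (u*/κ) · ln(z/z₀) ⇒ u* = κ · V / ln(z/z₀)
u* = 0.4 × 16.6 / ln(4.2/0.000551) = 0.4 × 16.6 / 8.9389
   = 6.6400 / 8.9389 = 0.7428 m/s

u* ≈ 0.743 m/s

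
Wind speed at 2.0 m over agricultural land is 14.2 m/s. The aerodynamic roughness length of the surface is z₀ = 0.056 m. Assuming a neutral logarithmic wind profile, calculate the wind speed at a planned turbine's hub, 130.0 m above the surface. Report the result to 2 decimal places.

Log law: V(z) ∝ ln(z/z₀), so V₂/V₁ = ln(z₂/z₀) / ln(z₁/z₀).
ln(130.0/0.056) = 7.7499, ln(2.0/0.056) = 3.5756
V₂ = 14.2 × 7.7499/3.5756 = 14.2 × 2.1675 = 30.7782 m/s

30.78 m/s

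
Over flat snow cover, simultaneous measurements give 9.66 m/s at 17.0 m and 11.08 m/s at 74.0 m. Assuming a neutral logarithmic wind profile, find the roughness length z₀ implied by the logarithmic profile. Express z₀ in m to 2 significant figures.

Log law: V(z) ∝ ln(z/z₀). With r = V₁/V₂ = 9.66/11.08 = 0.87184,
r · ln(z₂/z₀) = ln(z₁/z₀) ⇒ ln z₀ = (ln z₁ − r·ln z₂)/(1 − r)
ln z₀ = (2.83321 − 0.87184×4.30407) / 0.12816 = -7.1727
z₀ = exp(-7.1727) = 0.0007672 m

z₀ ≈ 0.00077 m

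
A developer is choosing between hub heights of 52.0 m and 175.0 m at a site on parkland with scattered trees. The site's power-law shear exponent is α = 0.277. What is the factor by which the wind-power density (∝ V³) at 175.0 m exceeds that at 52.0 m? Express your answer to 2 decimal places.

2.74

Speed ratio: V_B/V_A = (z_B/z_A)^α = (175.0/52.0)^0.277 = (3.3654)^0.277 = 1.39955
Power-density ratio: P_B/P_A = (V_B/V_A)³ = (1.39955)³ = 2.74136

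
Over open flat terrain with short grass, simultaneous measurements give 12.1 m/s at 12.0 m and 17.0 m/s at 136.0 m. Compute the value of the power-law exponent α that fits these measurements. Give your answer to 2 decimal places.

α ≈ 0.14

Power law: V₂/V₁ = (z₂/z₁)^α ⇒ α = ln(V₂/V₁) / ln(z₂/z₁)
α = ln(17.0/12.1) / ln(136.0/12.0) = ln(1.4050) / ln(11.3333)
  = 0.34001 / 2.42775 = 0.14005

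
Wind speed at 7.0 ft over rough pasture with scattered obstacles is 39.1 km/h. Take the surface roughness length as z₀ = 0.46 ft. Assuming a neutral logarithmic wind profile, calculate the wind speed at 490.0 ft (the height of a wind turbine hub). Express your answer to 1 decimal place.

100.1 km/h

Log law: V(z) ∝ ln(z/z₀), so V₂/V₁ = ln(z₂/z₀) / ln(z₁/z₀).
ln(490.0/0.46) = 6.9709, ln(7.0/0.46) = 2.7224
V₂ = 39.1 × 6.9709/2.7224 = 39.1 × 2.5605 = 100.1174 km/h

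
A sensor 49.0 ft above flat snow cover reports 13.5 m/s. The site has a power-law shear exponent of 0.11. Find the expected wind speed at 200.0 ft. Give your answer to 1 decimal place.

Power-law profile: V₂ = V₁ · (z₂/z₁)^α
V₂ = 13.5 × (200.0/49.0)^0.11 = 13.5 × (4.0816)^0.11
    = 13.5 × 1.1673 = 15.7589 m/s

15.8 m/s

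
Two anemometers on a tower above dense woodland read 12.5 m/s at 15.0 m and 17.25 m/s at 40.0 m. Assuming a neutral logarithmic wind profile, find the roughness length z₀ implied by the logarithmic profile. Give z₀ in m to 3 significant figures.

Log law: V(z) ∝ ln(z/z₀). With r = V₁/V₂ = 12.5/17.25 = 0.72464,
r · ln(z₂/z₀) = ln(z₁/z₀) ⇒ ln z₀ = (ln z₁ − r·ln z₂)/(1 − r)
ln z₀ = (2.70805 − 0.72464×3.68888) / 0.27536 = 0.1269
z₀ = exp(0.1269) = 1.135 m

z₀ ≈ 1.14 m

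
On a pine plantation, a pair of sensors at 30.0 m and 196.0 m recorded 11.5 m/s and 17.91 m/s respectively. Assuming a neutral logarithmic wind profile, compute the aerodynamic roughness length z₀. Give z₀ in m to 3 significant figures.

Log law: V(z) ∝ ln(z/z₀). With r = V₁/V₂ = 11.5/17.91 = 0.64210,
r · ln(z₂/z₀) = ln(z₁/z₀) ⇒ ln z₀ = (ln z₁ − r·ln z₂)/(1 − r)
ln z₀ = (3.40120 − 0.64210×5.27811) / 0.35790 = 0.0339
z₀ = exp(0.0339) = 1.034 m

z₀ ≈ 1.03 m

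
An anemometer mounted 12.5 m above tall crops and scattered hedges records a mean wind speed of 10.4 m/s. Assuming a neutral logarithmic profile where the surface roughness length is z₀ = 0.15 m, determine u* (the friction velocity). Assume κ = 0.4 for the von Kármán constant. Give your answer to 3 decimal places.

u* ≈ 0.941 m/s

Log law: V(z) = (u*/κ) · ln(z/z₀) ⇒ u* = κ · V / ln(z/z₀)
u* = 0.4 × 10.4 / ln(12.5/0.15) = 0.4 × 10.4 / 4.4228
   = 4.1600 / 4.4228 = 0.9406 m/s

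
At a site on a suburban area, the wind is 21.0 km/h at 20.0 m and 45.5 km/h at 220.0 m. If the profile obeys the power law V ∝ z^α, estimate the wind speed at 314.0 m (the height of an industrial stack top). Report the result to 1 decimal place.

51.0 km/h

First find α: α = ln(V₂/V₁)/ln(z₂/z₁) = ln(45.5/21.0)/ln(220.0/20.0) = 0.77319/2.39790 = 0.3224
Extrapolate from 220.0 m to 314.0 m: V₃ = 45.5 × (314.0/220.0)^0.3224 = 45.5 × 1.1216 = 51.0307 km/h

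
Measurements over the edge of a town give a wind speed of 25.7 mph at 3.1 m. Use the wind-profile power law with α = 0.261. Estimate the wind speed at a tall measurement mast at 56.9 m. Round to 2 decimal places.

54.93 mph

Power-law profile: V₂ = V₁ · (z₂/z₁)^α
V₂ = 25.7 × (56.9/3.1)^0.261 = 25.7 × (18.3548)^0.261
    = 25.7 × 2.1372 = 54.9252 mph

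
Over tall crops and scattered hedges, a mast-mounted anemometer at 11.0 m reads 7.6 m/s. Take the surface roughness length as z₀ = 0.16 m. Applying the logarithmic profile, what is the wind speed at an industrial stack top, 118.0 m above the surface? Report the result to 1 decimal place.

Log law: V(z) ∝ ln(z/z₀), so V₂/V₁ = ln(z₂/z₀) / ln(z₁/z₀).
ln(118.0/0.16) = 6.6033, ln(11.0/0.16) = 4.2305
V₂ = 7.6 × 6.6033/4.2305 = 7.6 × 1.5609 = 11.8627 m/s

11.9 m/s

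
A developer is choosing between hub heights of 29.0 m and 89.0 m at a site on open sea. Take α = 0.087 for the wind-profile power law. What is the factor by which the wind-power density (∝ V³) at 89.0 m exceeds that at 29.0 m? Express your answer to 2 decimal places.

1.34

Speed ratio: V_B/V_A = (z_B/z_A)^α = (89.0/29.0)^0.087 = (3.0690)^0.087 = 1.10247
Power-density ratio: P_B/P_A = (V_B/V_A)³ = (1.10247)³ = 1.34000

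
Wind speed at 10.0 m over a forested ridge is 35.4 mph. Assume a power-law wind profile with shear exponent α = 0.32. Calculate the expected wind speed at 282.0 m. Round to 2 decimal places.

103.06 mph

Power-law profile: V₂ = V₁ · (z₂/z₁)^α
V₂ = 35.4 × (282.0/10.0)^0.32 = 35.4 × (28.2000)^0.32
    = 35.4 × 2.9113 = 103.0583 mph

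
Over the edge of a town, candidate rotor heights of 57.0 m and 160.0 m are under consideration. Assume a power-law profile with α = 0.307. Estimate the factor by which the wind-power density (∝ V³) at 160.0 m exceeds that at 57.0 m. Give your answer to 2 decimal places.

2.59

Speed ratio: V_B/V_A = (z_B/z_A)^α = (160.0/57.0)^0.307 = (2.8070)^0.307 = 1.37281
Power-density ratio: P_B/P_A = (V_B/V_A)³ = (1.37281)³ = 2.58722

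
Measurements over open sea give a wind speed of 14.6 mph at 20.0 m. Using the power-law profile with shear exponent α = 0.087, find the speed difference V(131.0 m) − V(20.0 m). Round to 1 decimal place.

2.6 mph

Power law: V₂ = V₁ · (z₂/z₁)^α = 14.6 × (6.5500)^0.087 = 17.1936 mph
ΔV = 17.1936 − 14.6 = 2.5936 mph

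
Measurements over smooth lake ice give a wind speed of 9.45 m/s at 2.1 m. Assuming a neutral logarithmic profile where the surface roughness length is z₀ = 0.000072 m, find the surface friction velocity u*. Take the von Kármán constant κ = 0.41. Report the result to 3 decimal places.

Log law: V(z) = (u*/κ) · ln(z/z₀) ⇒ u* = κ · V / ln(z/z₀)
u* = 0.41 × 9.45 / ln(2.1/0.000072) = 0.41 × 9.45 / 10.2808
   = 3.8745 / 10.2808 = 0.3769 m/s

u* ≈ 0.377 m/s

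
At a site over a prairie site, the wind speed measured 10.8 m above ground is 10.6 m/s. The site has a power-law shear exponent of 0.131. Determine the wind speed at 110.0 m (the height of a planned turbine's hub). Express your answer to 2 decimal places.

14.37 m/s

Power-law profile: V₂ = V₁ · (z₂/z₁)^α
V₂ = 10.6 × (110.0/10.8)^0.131 = 10.6 × (10.1852)^0.131
    = 10.6 × 1.3553 = 14.3665 m/s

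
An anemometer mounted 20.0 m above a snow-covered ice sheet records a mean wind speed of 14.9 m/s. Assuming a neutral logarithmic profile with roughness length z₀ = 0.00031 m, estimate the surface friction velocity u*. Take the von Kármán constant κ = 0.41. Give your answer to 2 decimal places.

u* ≈ 0.55 m/s

Log law: V(z) = (u*/κ) · ln(z/z₀) ⇒ u* = κ · V / ln(z/z₀)
u* = 0.41 × 14.9 / ln(20.0/0.00031) = 0.41 × 14.9 / 11.0747
   = 6.1090 / 11.0747 = 0.5516 m/s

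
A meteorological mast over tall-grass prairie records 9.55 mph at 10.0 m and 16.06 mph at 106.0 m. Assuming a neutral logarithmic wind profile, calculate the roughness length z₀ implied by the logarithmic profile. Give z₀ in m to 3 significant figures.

z₀ ≈ 0.313 m

Log law: V(z) ∝ ln(z/z₀). With r = V₁/V₂ = 9.55/16.06 = 0.59465,
r · ln(z₂/z₀) = ln(z₁/z₀) ⇒ ln z₀ = (ln z₁ − r·ln z₂)/(1 − r)
ln z₀ = (2.30259 − 0.59465×4.66344) / 0.40535 = -1.1607
z₀ = exp(-1.1607) = 0.3133 m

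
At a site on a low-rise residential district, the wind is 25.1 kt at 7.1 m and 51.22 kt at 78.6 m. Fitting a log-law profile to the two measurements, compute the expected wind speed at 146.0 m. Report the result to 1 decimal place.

57.9 kt

Log law: V ∝ ln(z/z₀). From the pair, with r = V₁/V₂ = 0.49004,
ln z₀ = (ln z₁ − r·ln z₂)/(1 − r) = (1.9601 − 0.49004×4.3644)/0.50996 = -0.3503 → z₀ = 0.7045 m
V₃ = V₁ · ln(z₃/z₀)/ln(z₁/z₀) = 25.1 × 5.3339/2.3104 = 57.9474 kt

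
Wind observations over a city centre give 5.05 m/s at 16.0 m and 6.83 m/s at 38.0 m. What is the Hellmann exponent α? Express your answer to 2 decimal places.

α ≈ 0.35

Power law: V₂/V₁ = (z₂/z₁)^α ⇒ α = ln(V₂/V₁) / ln(z₂/z₁)
α = ln(6.83/5.05) / ln(38.0/16.0) = ln(1.3525) / ln(2.3750)
  = 0.30194 / 0.86500 = 0.34906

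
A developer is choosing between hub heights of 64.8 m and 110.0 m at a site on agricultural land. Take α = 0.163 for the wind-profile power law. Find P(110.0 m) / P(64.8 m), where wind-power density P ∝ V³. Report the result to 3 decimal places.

Speed ratio: V_B/V_A = (z_B/z_A)^α = (110.0/64.8)^0.163 = (1.6975)^0.163 = 1.09008
Power-density ratio: P_B/P_A = (V_B/V_A)³ = (1.09008)³ = 1.29533

1.295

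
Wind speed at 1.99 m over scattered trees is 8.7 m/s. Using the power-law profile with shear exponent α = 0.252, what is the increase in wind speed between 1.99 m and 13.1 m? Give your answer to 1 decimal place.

Power law: V₂ = V₁ · (z₂/z₁)^α = 8.7 × (6.5829)^0.252 = 13.9882 m/s
ΔV = 13.9882 − 8.7 = 5.2882 m/s

5.3 m/s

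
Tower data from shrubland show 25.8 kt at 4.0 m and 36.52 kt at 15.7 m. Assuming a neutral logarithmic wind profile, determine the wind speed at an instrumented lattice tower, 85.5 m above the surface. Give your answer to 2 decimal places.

49.81 kt

Log law: V ∝ ln(z/z₀). From the pair, with r = V₁/V₂ = 0.70646,
ln z₀ = (ln z₁ − r·ln z₂)/(1 − r) = (1.3863 − 0.70646×2.7537)/0.29354 = -1.9046 → z₀ = 0.1489 m
V₃ = V₁ · ln(z₃/z₀)/ln(z₁/z₀) = 25.8 × 6.3531/3.2909 = 49.8075 kt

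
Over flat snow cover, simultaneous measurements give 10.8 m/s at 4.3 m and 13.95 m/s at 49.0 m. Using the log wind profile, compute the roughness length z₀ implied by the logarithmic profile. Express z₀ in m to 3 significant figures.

Log law: V(z) ∝ ln(z/z₀). With r = V₁/V₂ = 10.8/13.95 = 0.77419,
r · ln(z₂/z₀) = ln(z₁/z₀) ⇒ ln z₀ = (ln z₁ − r·ln z₂)/(1 − r)
ln z₀ = (1.45862 − 0.77419×3.89182) / 0.22581 = -6.8838
z₀ = exp(-6.8838) = 0.001024 m

z₀ ≈ 0.00102 m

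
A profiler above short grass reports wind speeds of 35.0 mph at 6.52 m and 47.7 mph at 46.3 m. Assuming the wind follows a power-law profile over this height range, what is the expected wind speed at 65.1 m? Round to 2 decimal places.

50.34 mph

First find α: α = ln(V₂/V₁)/ln(z₂/z₁) = ln(47.7/35.0)/ln(46.3/6.52) = 0.30958/1.96027 = 0.1579
Extrapolate from 46.3 m to 65.1 m: V₃ = 47.7 × (65.1/46.3)^0.1579 = 47.7 × 1.0553 = 50.3375 mph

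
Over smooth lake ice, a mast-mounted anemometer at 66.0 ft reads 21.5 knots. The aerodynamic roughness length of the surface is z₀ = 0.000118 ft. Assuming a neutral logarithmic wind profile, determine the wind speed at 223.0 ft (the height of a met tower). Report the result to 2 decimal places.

23.48 knots

Log law: V(z) ∝ ln(z/z₀), so V₂/V₁ = ln(z₂/z₀) / ln(z₁/z₀).
ln(223.0/0.000118) = 14.4520, ln(66.0/0.000118) = 13.2345
V₂ = 21.5 × 14.4520/13.2345 = 21.5 × 1.0920 = 23.4779 knots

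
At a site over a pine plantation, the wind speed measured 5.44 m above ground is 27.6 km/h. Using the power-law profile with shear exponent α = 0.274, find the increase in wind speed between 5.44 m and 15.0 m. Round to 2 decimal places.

Power law: V₂ = V₁ · (z₂/z₁)^α = 27.6 × (2.7574)^0.274 = 36.4421 km/h
ΔV = 36.4421 − 27.6 = 8.8421 km/h

8.84 km/h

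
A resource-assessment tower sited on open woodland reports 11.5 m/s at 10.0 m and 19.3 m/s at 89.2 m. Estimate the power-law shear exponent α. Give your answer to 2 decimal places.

α ≈ 0.24

Power law: V₂/V₁ = (z₂/z₁)^α ⇒ α = ln(V₂/V₁) / ln(z₂/z₁)
α = ln(19.3/11.5) / ln(89.2/10.0) = ln(1.6783) / ln(8.9200)
  = 0.51776 / 2.18830 = 0.23660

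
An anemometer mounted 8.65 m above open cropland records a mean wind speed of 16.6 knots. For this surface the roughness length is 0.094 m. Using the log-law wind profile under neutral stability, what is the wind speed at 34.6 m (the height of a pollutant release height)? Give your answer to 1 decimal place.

Log law: V(z) ∝ ln(z/z₀), so V₂/V₁ = ln(z₂/z₀) / ln(z₁/z₀).
ln(34.6/0.094) = 5.9083, ln(8.65/0.094) = 4.5220
V₂ = 16.6 × 5.9083/4.5220 = 16.6 × 1.3066 = 21.6890 knots

21.7 knots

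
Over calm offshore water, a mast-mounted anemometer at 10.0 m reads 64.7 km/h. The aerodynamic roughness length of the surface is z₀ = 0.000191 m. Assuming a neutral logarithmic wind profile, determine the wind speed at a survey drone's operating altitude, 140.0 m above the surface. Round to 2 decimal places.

80.41 km/h

Log law: V(z) ∝ ln(z/z₀), so V₂/V₁ = ln(z₂/z₀) / ln(z₁/z₀).
ln(140.0/0.000191) = 13.5049, ln(10.0/0.000191) = 10.8658
V₂ = 64.7 × 13.5049/10.8658 = 64.7 × 1.2429 = 80.4141 km/h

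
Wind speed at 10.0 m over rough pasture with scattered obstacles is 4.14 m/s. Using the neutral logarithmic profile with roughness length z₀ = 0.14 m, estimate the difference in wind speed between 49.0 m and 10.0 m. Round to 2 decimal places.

Log law: V₂ = V₁ · ln(z₂/z₀)/ln(z₁/z₀) = 4.14 × 5.8579/4.2687 = 5.6813 m/s
ΔV = 5.6813 − 4.14 = 1.5413 m/s

1.54 m/s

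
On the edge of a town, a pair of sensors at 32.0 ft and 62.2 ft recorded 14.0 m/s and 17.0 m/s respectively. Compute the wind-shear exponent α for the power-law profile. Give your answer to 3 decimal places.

Power law: V₂/V₁ = (z₂/z₁)^α ⇒ α = ln(V₂/V₁) / ln(z₂/z₁)
α = ln(17.0/14.0) / ln(62.2/32.0) = ln(1.2143) / ln(1.9438)
  = 0.19416 / 0.66462 = 0.29213

α ≈ 0.292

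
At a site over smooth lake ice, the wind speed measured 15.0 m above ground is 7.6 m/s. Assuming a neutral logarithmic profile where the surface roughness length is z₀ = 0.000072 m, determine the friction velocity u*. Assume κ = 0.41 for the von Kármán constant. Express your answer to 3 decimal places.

Log law: V(z) = (u*/κ) · ln(z/z₀) ⇒ u* = κ · V / ln(z/z₀)
u* = 0.41 × 7.6 / ln(15.0/0.000072) = 0.41 × 7.6 / 12.2469
   = 3.1160 / 12.2469 = 0.2544 m/s

u* ≈ 0.254 m/s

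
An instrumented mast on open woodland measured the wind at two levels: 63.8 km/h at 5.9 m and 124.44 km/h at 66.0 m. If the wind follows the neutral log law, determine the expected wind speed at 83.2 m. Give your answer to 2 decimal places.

130.26 km/h

Log law: V ∝ ln(z/z₀). From the pair, with r = V₁/V₂ = 0.51270,
ln z₀ = (ln z₁ − r·ln z₂)/(1 − r) = (1.7750 − 0.51270×4.1897)/0.48730 = -0.7656 → z₀ = 0.4651 m
V₃ = V₁ · ln(z₃/z₀)/ln(z₁/z₀) = 63.8 × 5.1868/2.5405 = 130.2559 km/h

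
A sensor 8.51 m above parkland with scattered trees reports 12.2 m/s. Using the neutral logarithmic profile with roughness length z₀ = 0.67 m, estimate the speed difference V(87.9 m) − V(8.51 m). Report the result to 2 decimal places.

Log law: V₂ = V₁ · ln(z₂/z₀)/ln(z₁/z₀) = 12.2 × 4.8767/2.5417 = 23.4076 m/s
ΔV = 23.4076 − 12.2 = 11.2076 m/s

11.21 m/s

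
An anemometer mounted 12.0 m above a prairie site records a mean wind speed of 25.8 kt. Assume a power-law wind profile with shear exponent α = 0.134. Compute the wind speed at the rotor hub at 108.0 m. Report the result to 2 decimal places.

34.63 kt

Power-law profile: V₂ = V₁ · (z₂/z₁)^α
V₂ = 25.8 × (108.0/12.0)^0.134 = 25.8 × (9.0000)^0.134
    = 25.8 × 1.3424 = 34.6328 kt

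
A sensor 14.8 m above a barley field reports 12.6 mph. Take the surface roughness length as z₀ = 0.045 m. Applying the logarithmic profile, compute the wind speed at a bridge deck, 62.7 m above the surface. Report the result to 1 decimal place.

Log law: V(z) ∝ ln(z/z₀), so V₂/V₁ = ln(z₂/z₀) / ln(z₁/z₀).
ln(62.7/0.045) = 7.2395, ln(14.8/0.045) = 5.7957
V₂ = 12.6 × 7.2395/5.7957 = 12.6 × 1.2491 = 15.7387 mph

15.7 mph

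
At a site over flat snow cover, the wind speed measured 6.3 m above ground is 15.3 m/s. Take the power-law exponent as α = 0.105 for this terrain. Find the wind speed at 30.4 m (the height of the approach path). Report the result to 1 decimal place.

18.0 m/s

Power-law profile: V₂ = V₁ · (z₂/z₁)^α
V₂ = 15.3 × (30.4/6.3)^0.105 = 15.3 × (4.8254)^0.105
    = 15.3 × 1.1797 = 18.0494 m/s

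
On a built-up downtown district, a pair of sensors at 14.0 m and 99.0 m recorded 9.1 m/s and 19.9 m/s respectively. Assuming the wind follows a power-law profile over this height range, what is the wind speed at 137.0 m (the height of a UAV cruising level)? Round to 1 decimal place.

22.7 m/s

First find α: α = ln(V₂/V₁)/ln(z₂/z₁) = ln(19.9/9.1)/ln(99.0/14.0) = 0.78245/1.95606 = 0.4000
Extrapolate from 99.0 m to 137.0 m: V₃ = 19.9 × (137.0/99.0)^0.4000 = 19.9 × 1.1388 = 22.6615 m/s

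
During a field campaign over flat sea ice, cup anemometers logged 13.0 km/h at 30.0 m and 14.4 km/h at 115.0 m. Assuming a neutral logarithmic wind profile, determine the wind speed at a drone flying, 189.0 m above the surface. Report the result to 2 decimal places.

14.92 km/h

Log law: V ∝ ln(z/z₀). From the pair, with r = V₁/V₂ = 0.90278,
ln z₀ = (ln z₁ − r·ln z₂)/(1 − r) = (3.4012 − 0.90278×4.7449)/0.09722 = -9.0763 → z₀ = 0.0001143 m
V₃ = V₁ · ln(z₃/z₀)/ln(z₁/z₀) = 13.0 × 14.3181/12.4775 = 14.9176 km/h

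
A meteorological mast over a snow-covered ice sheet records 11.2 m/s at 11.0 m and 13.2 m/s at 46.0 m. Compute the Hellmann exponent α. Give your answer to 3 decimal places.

α ≈ 0.115

Power law: V₂/V₁ = (z₂/z₁)^α ⇒ α = ln(V₂/V₁) / ln(z₂/z₁)
α = ln(13.2/11.2) / ln(46.0/11.0) = ln(1.1786) / ln(4.1818)
  = 0.16430 / 1.43075 = 0.11484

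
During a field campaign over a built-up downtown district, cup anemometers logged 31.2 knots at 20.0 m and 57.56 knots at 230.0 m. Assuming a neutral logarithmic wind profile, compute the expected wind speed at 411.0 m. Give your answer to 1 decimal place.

Log law: V ∝ ln(z/z₀). From the pair, with r = V₁/V₂ = 0.54204,
ln z₀ = (ln z₁ − r·ln z₂)/(1 − r) = (2.9957 − 0.54204×5.4381)/0.45796 = 0.1049 → z₀ = 1.111 m
V₃ = V₁ · ln(z₃/z₀)/ln(z₁/z₀) = 31.2 × 5.9137/2.8908 = 63.8254 knots

63.8 knots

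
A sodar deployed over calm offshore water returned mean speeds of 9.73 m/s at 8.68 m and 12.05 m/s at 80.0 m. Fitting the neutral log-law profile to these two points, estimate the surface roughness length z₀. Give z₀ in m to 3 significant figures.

Log law: V(z) ∝ ln(z/z₀). With r = V₁/V₂ = 9.73/12.05 = 0.80747,
r · ln(z₂/z₀) = ln(z₁/z₀) ⇒ ln z₀ = (ln z₁ − r·ln z₂)/(1 − r)
ln z₀ = (2.16102 − 0.80747×4.38203) / 0.19253 = -7.1538
z₀ = exp(-7.1538) = 0.0007819 m

z₀ ≈ 0.000782 m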